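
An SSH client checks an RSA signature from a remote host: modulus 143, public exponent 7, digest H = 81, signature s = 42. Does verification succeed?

passes

s^2 ≡ 42^2 = 1764 ≡ 48
s^4 ≡ 48^2 = 2304 ≡ 16
7 = 4 + 2 + 1, so s^7 ≡ 16·48·42 ≡ 81 (mod 143)
s^7 mod 143 = 81 matches H.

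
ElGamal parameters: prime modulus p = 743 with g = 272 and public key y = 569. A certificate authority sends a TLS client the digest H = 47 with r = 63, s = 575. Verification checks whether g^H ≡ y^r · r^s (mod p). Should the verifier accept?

reject

Left side g^H mod p:
272^47 mod 743 = 735
Right side y^r · r^s mod p:
569^63 mod 743 = 456
63^575 mod 743 = 686
456·686 = 312816 ≡ 13 (mod 743)
735 ≠ 13, so verification fails.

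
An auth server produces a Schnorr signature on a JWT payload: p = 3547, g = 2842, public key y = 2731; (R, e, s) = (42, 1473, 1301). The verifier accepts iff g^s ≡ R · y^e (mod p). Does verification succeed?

g^s mod p:
Squares mod 3547: 2842^1≡2842, 2842^2≡445, 2842^4≡2940, 2842^8≡3108, 2842^16≡1183, 2842^32≡1971, 2842^64≡876, 2842^128≡1224, 2842^256≡1342, 2842^512≡2635, 2842^1024≡1746
1301 = 1024 + 256 + 16 + 4 + 1, so 2842^1301 ≡ 1746·1342·1183·2940·2842 ≡ 43 (mod 3547)
R · y^e mod p:
Squares mod 3547: 2731^1≡2731, 2731^2≡2567, 2731^4≡2710, 2731^8≡1810, 2731^16≡2219, 2731^32≡725, 2731^64≡669, 2731^128≡639, 2731^256≡416, 2731^512≡2800, 2731^1024≡1130
1473 = 1024 + 256 + 128 + 64 + 1, so 2731^1473 ≡ 1130·416·639·669·2731 ≡ 1816 (mod 3547)
42·1816 = 76272 ≡ 1785 (mod 3547)
43 ≠ 1785; the check fails.

fails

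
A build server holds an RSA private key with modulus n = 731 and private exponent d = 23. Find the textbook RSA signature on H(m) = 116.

(H(m))^2 ≡ 116^2 = 13456 ≡ 298
(H(m))^4 ≡ 298^2 = 88804 ≡ 353
(H(m))^8 ≡ 353^2 = 124609 ≡ 339
(H(m))^16 ≡ 339^2 = 114921 ≡ 154
23 = 16 + 4 + 2 + 1, so (H(m))^23 ≡ 154·353·298·116 ≡ 261 (mod 731)

261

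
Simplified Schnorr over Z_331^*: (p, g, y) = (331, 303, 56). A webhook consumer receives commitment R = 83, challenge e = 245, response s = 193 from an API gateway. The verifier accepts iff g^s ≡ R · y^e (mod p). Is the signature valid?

invalid

g^s mod p:
Squares mod 331: 303^1≡303, 303^2≡122, 303^4≡320, 303^8≡121, 303^16≡77, 303^32≡302, 303^64≡179, 303^128≡265
193 = 128 + 64 + 1, so 303^193 ≡ 265·179·303 ≡ 123 (mod 331)
R · y^e mod p:
Squares mod 331: 56^1≡56, 56^2≡157, 56^4≡155, 56^8≡193, 56^16≡177, 56^32≡215, 56^64≡216, 56^128≡316
245 = 128 + 64 + 32 + 16 + 4 + 1, so 56^245 ≡ 316·216·215·177·155·56 ≡ 167 (mod 331)
83·167 = 13861 ≡ 290 (mod 331)
123 ≠ 290; the check fails.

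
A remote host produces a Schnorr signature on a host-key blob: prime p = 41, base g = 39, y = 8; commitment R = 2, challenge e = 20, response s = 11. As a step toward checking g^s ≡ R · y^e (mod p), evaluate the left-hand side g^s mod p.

Squares mod 41: 39^1≡39, 39^2≡4, 39^4≡16, 39^8≡10
11 = 8 + 2 + 1, so 39^11 ≡ 10·4·39 ≡ 2 (mod 41)

2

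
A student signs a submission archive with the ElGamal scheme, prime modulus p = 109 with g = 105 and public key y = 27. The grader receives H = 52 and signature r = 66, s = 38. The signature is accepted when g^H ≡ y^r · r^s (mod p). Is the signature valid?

Left side g^H mod p:
105^2 = 11025 ≡ 16
105^4 ≡ 16^2 = 256 ≡ 38
105^8 ≡ 38^2 = 1444 ≡ 27
105^16 ≡ 27^2 = 729 ≡ 75
105^32 ≡ 75^2 = 5625 ≡ 66
52 = 32 + 16 + 4, so 105^52 ≡ 66·75·38 ≡ 75 (mod 109)
Right side y^r · r^s mod p:
27^2 = 729 ≡ 75
27^4 ≡ 75^2 = 5625 ≡ 66
27^8 ≡ 66^2 = 4356 ≡ 105
27^16 ≡ 105^2 = 11025 ≡ 16
27^32 ≡ 16^2 = 256 ≡ 38
27^64 ≡ 38^2 = 1444 ≡ 27
66 = 64 + 2, so 27^66 ≡ 27·75 ≡ 63 (mod 109)
66^2 = 4356 ≡ 105
66^4 ≡ 105^2 = 11025 ≡ 16
66^8 ≡ 16^2 = 256 ≡ 38
66^16 ≡ 38^2 = 1444 ≡ 27
66^32 ≡ 27^2 = 729 ≡ 75
38 = 32 + 4 + 2, so 66^38 ≡ 75·16·105 ≡ 105 (mod 109)
63·105 = 6615 ≡ 75 (mod 109)
75 ≡ 75 (mod 109), so the signature is genuine.

valid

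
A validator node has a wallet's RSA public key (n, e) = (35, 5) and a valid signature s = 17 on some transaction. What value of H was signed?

12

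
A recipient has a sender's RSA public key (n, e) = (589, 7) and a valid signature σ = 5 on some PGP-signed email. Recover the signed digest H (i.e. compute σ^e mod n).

σ^2 ≡ 5^2 = 25
σ^4 ≡ 25^2 = 625 ≡ 36
7 = 4 + 2 + 1, so σ^7 ≡ 36·25·5 ≡ 377 (mod 589)

377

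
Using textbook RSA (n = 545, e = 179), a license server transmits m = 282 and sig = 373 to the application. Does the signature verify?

verifies

sig^2 ≡ 373^2 = 139129 ≡ 154
sig^4 ≡ 154^2 = 23716 ≡ 281
sig^8 ≡ 281^2 = 78961 ≡ 481
sig^16 ≡ 481^2 = 231361 ≡ 281
sig^32 ≡ 281^2 = 78961 ≡ 481
sig^64 ≡ 481^2 = 231361 ≡ 281
sig^128 ≡ 281^2 = 78961 ≡ 481
179 = 128 + 32 + 16 + 2 + 1, so sig^179 ≡ 481·481·281·154·373 ≡ 282 (mod 545)
282 = m, so the signature checks out.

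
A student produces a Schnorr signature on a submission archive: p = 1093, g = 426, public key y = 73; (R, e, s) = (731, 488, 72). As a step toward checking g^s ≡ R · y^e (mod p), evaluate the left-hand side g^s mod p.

426^72 mod 1093 = 343

343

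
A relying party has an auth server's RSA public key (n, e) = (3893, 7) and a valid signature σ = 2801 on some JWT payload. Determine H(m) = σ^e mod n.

3829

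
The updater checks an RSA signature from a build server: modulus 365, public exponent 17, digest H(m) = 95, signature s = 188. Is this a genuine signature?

Squares mod 365: s^1≡188, s^2≡304, s^4≡71, s^8≡296, s^16≡16
17 = 16 + 1, so s^17 ≡ 16·188 ≡ 88 (mod 365)
s^17 mod 365 = 88, but H(m) = 95.

forged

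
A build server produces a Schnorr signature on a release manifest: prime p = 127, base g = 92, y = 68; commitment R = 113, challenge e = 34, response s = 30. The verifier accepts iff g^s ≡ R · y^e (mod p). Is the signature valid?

g^s mod p:
92^2 = 8464 ≡ 82
92^4 ≡ 82^2 = 6724 ≡ 120
92^8 ≡ 120^2 = 14400 ≡ 49
92^16 ≡ 49^2 = 2401 ≡ 115
30 = 16 + 8 + 4 + 2, so 92^30 ≡ 115·49·120·82 ≡ 73 (mod 127)
R · y^e mod p:
68^2 = 4624 ≡ 52
68^4 ≡ 52^2 = 2704 ≡ 37
68^8 ≡ 37^2 = 1369 ≡ 99
68^16 ≡ 99^2 = 9801 ≡ 22
68^32 ≡ 22^2 = 484 ≡ 103
34 = 32 + 2, so 68^34 ≡ 103·52 ≡ 22 (mod 127)
113·22 = 2486 ≡ 73 (mod 127)
73 ≡ 73 (mod 127); signature holds.

valid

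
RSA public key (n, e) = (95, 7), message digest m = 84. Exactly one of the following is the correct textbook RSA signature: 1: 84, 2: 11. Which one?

Candidate 1: Squares mod 95: 84^1≡84, 84^2≡26, 84^4≡11; 7 = 4 + 2 + 1, so 84^7 ≡ 11·26·84 ≡ 84 (mod 95)
  → matches m = 84
Candidate 2: Squares mod 95: 11^1≡11, 11^2≡26, 11^4≡11; 7 = 4 + 2 + 1, so 11^7 ≡ 11·26·11 ≡ 11 (mod 95)

1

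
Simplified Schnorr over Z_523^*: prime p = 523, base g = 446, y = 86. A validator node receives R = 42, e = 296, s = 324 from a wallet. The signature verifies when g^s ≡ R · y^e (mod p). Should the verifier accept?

g^s mod p:
Squares mod 523: 446^1≡446, 446^2≡176, 446^4≡119, 446^8≡40, 446^16≡31, 446^32≡438, 446^64≡426, 446^128≡518, 446^256≡25
324 = 256 + 64 + 4, so 446^324 ≡ 25·426·119 ≡ 121 (mod 523)
R · y^e mod p:
Squares mod 523: 86^1≡86, 86^2≡74, 86^4≡246, 86^8≡371, 86^16≡92, 86^32≡96, 86^64≡325, 86^128≡502, 86^256≡441
296 = 256 + 32 + 8, so 86^296 ≡ 441·96·371 ≡ 443 (mod 523)
42·443 = 18606 ≡ 301 (mod 523)
121 ≠ 301; the check fails.

reject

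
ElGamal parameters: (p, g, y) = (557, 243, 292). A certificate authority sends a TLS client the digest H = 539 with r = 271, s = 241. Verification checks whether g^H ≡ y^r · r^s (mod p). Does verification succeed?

Left side g^H mod p:
243^2 = 59049 ≡ 7
243^4 ≡ 7^2 = 49
243^8 ≡ 49^2 = 2401 ≡ 173
243^16 ≡ 173^2 = 29929 ≡ 408
243^32 ≡ 408^2 = 166464 ≡ 478
243^64 ≡ 478^2 = 228484 ≡ 114
243^128 ≡ 114^2 = 12996 ≡ 185
243^256 ≡ 185^2 = 34225 ≡ 248
243^512 ≡ 248^2 = 61504 ≡ 234
539 = 512 + 16 + 8 + 2 + 1, so 243^539 ≡ 234·408·173·7·243 ≡ 278 (mod 557)
Right side y^r · r^s mod p:
292^2 = 85264 ≡ 43
292^4 ≡ 43^2 = 1849 ≡ 178
292^8 ≡ 178^2 = 31684 ≡ 492
292^16 ≡ 492^2 = 242064 ≡ 326
292^32 ≡ 326^2 = 106276 ≡ 446
292^64 ≡ 446^2 = 198916 ≡ 67
292^128 ≡ 67^2 = 4489 ≡ 33
292^256 ≡ 33^2 = 1089 ≡ 532
271 = 256 + 8 + 4 + 2 + 1, so 292^271 ≡ 532·492·178·43·292 ≡ 304 (mod 557)
271^2 = 73441 ≡ 474
271^4 ≡ 474^2 = 224676 ≡ 205
271^8 ≡ 205^2 = 42025 ≡ 250
271^16 ≡ 250^2 = 62500 ≡ 116
271^32 ≡ 116^2 = 13456 ≡ 88
271^64 ≡ 88^2 = 7744 ≡ 503
271^128 ≡ 503^2 = 253009 ≡ 131
241 = 128 + 64 + 32 + 16 + 1, so 271^241 ≡ 131·503·88·116·271 ≡ 415 (mod 557)
304·415 = 126160 ≡ 278 (mod 557)
278 ≡ 278 (mod 557), so the signature is genuine.

passes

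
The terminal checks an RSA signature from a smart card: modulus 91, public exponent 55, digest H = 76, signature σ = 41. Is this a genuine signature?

genuine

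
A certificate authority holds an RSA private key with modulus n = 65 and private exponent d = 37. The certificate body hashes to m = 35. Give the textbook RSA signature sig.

Squares mod 65: m^1≡35, m^2≡55, m^4≡35, m^8≡55, m^16≡35, m^32≡55
37 = 32 + 4 + 1, so m^37 ≡ 55·35·35 ≡ 35 (mod 65)

35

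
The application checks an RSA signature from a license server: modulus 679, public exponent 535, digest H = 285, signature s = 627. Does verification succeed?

fails

s^2 ≡ 627^2 = 393129 ≡ 667
s^4 ≡ 667^2 = 444889 ≡ 144
s^8 ≡ 144^2 = 20736 ≡ 366
s^16 ≡ 366^2 = 133956 ≡ 193
s^32 ≡ 193^2 = 37249 ≡ 583
s^64 ≡ 583^2 = 339889 ≡ 389
s^128 ≡ 389^2 = 151321 ≡ 583
s^256 ≡ 583^2 = 339889 ≡ 389
s^512 ≡ 389^2 = 151321 ≡ 583
535 = 512 + 16 + 4 + 2 + 1, so s^535 ≡ 583·193·144·667·627 ≡ 354 (mod 679)
354 ≠ 285, so verification fails.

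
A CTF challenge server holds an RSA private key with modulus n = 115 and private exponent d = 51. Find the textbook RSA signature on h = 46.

46

h^51 mod 115 = 46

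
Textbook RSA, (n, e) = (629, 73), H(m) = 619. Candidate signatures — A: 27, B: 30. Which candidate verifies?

Candidate A: 27^2 = 729 ≡ 100; 27^4 ≡ 100^2 = 10000 ≡ 565; 27^8 ≡ 565^2 = 319225 ≡ 322; 27^16 ≡ 322^2 = 103684 ≡ 528; 27^32 ≡ 528^2 = 278784 ≡ 137; 27^64 ≡ 137^2 = 18769 ≡ 528; 73 = 64 + 8 + 1, so 27^73 ≡ 528·322·27 ≡ 619 (mod 629)
  → matches H(m) = 619
Candidate B: 30^2 = 900 ≡ 271; 30^4 ≡ 271^2 = 73441 ≡ 477; 30^8 ≡ 477^2 = 227529 ≡ 460; 30^16 ≡ 460^2 = 211600 ≡ 256; 30^32 ≡ 256^2 = 65536 ≡ 120; 30^64 ≡ 120^2 = 14400 ≡ 562; 73 = 64 + 8 + 1, so 30^73 ≡ 562·460·30 ≡ 30 (mod 629)

A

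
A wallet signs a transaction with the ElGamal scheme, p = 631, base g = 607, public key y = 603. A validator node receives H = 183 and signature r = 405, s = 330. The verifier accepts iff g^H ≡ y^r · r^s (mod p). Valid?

no

Left side g^H mod p:
Squares mod 631: 607^1≡607, 607^2≡576, 607^4≡501, 607^8≡494, 607^16≡470, 607^32≡50, 607^64≡607, 607^128≡576
183 = 128 + 32 + 16 + 4 + 2 + 1, so 607^183 ≡ 576·50·470·501·576·607 ≡ 157 (mod 631)
Right side y^r · r^s mod p:
Squares mod 631: 603^1≡603, 603^2≡153, 603^4≡62, 603^8≡58, 603^16≡209, 603^32≡142, 603^64≡603, 603^128≡153, 603^256≡62
405 = 256 + 128 + 16 + 4 + 1, so 603^405 ≡ 62·153·209·62·603 ≡ 21 (mod 631)
Squares mod 631: 405^1≡405, 405^2≡596, 405^4≡594, 405^8≡107, 405^16≡91, 405^32≡78, 405^64≡405, 405^128≡596, 405^256≡594
330 = 256 + 64 + 8 + 2, so 405^330 ≡ 594·405·107·596 ≡ 209 (mod 631)
21·209 = 4389 ≡ 603 (mod 631)
157 ≠ 603, so verification fails.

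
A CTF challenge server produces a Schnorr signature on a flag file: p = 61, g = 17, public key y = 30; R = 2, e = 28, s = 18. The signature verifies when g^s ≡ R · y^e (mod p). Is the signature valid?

g^s mod p:
Squares mod 61: 17^1≡17, 17^2≡45, 17^4≡12, 17^8≡22, 17^16≡57
18 = 16 + 2, so 17^18 ≡ 57·45 ≡ 3 (mod 61)
R · y^e mod p:
Squares mod 61: 30^1≡30, 30^2≡46, 30^4≡42, 30^8≡56, 30^16≡25
28 = 16 + 8 + 4, so 30^28 ≡ 25·56·42 ≡ 57 (mod 61)
2·57 = 114 ≡ 53 (mod 61)
3 ≠ 53; the check fails.

invalid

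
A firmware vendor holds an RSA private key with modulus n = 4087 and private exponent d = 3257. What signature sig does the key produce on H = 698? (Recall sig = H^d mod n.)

2443

H^2 ≡ 698^2 = 487204 ≡ 851
H^4 ≡ 851^2 = 724201 ≡ 802
H^8 ≡ 802^2 = 643204 ≡ 1545
H^16 ≡ 1545^2 = 2387025 ≡ 217
H^32 ≡ 217^2 = 47089 ≡ 2132
H^64 ≡ 2132^2 = 4545424 ≡ 680
H^128 ≡ 680^2 = 462400 ≡ 569
H^256 ≡ 569^2 = 323761 ≡ 888
H^512 ≡ 888^2 = 788544 ≡ 3840
H^1024 ≡ 3840^2 = 14745600 ≡ 3791
H^2048 ≡ 3791^2 = 14371681 ≡ 1789
3257 = 2048 + 1024 + 128 + 32 + 16 + 8 + 1, so H^3257 ≡ 1789·3791·569·2132·217·1545·698 ≡ 2443 (mod 4087)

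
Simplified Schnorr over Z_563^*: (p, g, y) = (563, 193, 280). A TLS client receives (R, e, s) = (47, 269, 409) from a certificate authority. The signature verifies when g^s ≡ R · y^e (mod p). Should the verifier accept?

reject

g^s mod p:
193^2 = 37249 ≡ 91
193^4 ≡ 91^2 = 8281 ≡ 399
193^8 ≡ 399^2 = 159201 ≡ 435
193^16 ≡ 435^2 = 189225 ≡ 57
193^32 ≡ 57^2 = 3249 ≡ 434
193^64 ≡ 434^2 = 188356 ≡ 314
193^128 ≡ 314^2 = 98596 ≡ 71
193^256 ≡ 71^2 = 5041 ≡ 537
409 = 256 + 128 + 16 + 8 + 1, so 193^409 ≡ 537·71·57·435·193 ≡ 71 (mod 563)
R · y^e mod p:
280^2 = 78400 ≡ 143
280^4 ≡ 143^2 = 20449 ≡ 181
280^8 ≡ 181^2 = 32761 ≡ 107
280^16 ≡ 107^2 = 11449 ≡ 189
280^32 ≡ 189^2 = 35721 ≡ 252
280^64 ≡ 252^2 = 63504 ≡ 448
280^128 ≡ 448^2 = 200704 ≡ 276
280^256 ≡ 276^2 = 76176 ≡ 171
269 = 256 + 8 + 4 + 1, so 280^269 ≡ 171·107·181·280 ≡ 558 (mod 563)
47·558 = 26226 ≡ 328 (mod 563)
71 ≠ 328; the check fails.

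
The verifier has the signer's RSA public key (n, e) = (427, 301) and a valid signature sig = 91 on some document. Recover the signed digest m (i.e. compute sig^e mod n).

91

Squares mod 427: sig^1≡91, sig^2≡168, sig^4≡42, sig^8≡56, sig^16≡147, sig^32≡259, sig^64≡42, sig^128≡56, sig^256≡147
301 = 256 + 32 + 8 + 4 + 1, so sig^301 ≡ 147·259·56·42·91 ≡ 91 (mod 427)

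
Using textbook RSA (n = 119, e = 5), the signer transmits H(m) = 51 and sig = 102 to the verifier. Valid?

Squares mod 119: sig^1≡102, sig^2≡51, sig^4≡102
5 = 4 + 1, so sig^5 ≡ 102·102 ≡ 51 (mod 119)
Since 51 equals the digest 51, verification succeeds.

yes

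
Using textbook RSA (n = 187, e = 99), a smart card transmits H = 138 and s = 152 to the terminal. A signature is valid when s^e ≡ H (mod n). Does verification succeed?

fails

s^2 ≡ 152^2 = 23104 ≡ 103
s^4 ≡ 103^2 = 10609 ≡ 137
s^8 ≡ 137^2 = 18769 ≡ 69
s^16 ≡ 69^2 = 4761 ≡ 86
s^32 ≡ 86^2 = 7396 ≡ 103
s^64 ≡ 103^2 = 10609 ≡ 137
99 = 64 + 32 + 2 + 1, so s^99 ≡ 137·103·103·152 ≡ 16 (mod 187)
The recovered value 16 does not match the digest 138.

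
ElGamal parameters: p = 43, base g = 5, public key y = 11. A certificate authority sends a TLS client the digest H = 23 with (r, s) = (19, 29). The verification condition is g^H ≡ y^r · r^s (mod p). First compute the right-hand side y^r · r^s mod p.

11^19 mod 43 = 16
19^29 mod 43 = 28
y^r · r^s ≡ 16·28 = 448 ≡ 18 (mod 43)

18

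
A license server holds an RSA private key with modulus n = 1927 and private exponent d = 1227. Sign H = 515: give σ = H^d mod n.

H^2 ≡ 515^2 = 265225 ≡ 1226
H^4 ≡ 1226^2 = 1503076 ≡ 16
H^8 ≡ 16^2 = 256
H^16 ≡ 256^2 = 65536 ≡ 18
H^32 ≡ 18^2 = 324
H^64 ≡ 324^2 = 104976 ≡ 918
H^128 ≡ 918^2 = 842724 ≡ 625
H^256 ≡ 625^2 = 390625 ≡ 1371
H^512 ≡ 1371^2 = 1879641 ≡ 816
H^1024 ≡ 816^2 = 665856 ≡ 1041
1227 = 1024 + 128 + 64 + 8 + 2 + 1, so H^1227 ≡ 1041·625·918·256·1226·515 ≡ 496 (mod 1927)

496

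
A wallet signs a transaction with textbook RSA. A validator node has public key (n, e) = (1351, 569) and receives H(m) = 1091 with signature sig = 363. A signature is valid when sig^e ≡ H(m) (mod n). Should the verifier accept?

accept

sig^2 ≡ 363^2 = 131769 ≡ 722
sig^4 ≡ 722^2 = 521284 ≡ 1149
sig^8 ≡ 1149^2 = 1320201 ≡ 274
sig^16 ≡ 274^2 = 75076 ≡ 771
sig^32 ≡ 771^2 = 594441 ≡ 1
sig^64 ≡ 1^2 = 1
sig^128 ≡ 1^2 = 1
sig^256 ≡ 1^2 = 1
sig^512 ≡ 1^2 = 1
569 = 512 + 32 + 16 + 8 + 1, so sig^569 ≡ 1·1·771·274·363 ≡ 1091 (mod 1351)
sig^569 mod 1351 = 1091 matches H(m).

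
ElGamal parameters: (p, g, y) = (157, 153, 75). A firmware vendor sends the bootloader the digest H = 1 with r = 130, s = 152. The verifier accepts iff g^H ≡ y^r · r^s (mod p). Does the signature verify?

does not verify

Left side g^H mod p:
153^1 mod 157 = 153
Right side y^r · r^s mod p:
75^2 = 5625 ≡ 130
75^4 ≡ 130^2 = 16900 ≡ 101
75^8 ≡ 101^2 = 10201 ≡ 153
75^16 ≡ 153^2 = 23409 ≡ 16
75^32 ≡ 16^2 = 256 ≡ 99
75^64 ≡ 99^2 = 9801 ≡ 67
75^128 ≡ 67^2 = 4489 ≡ 93
130 = 128 + 2, so 75^130 ≡ 93·130 ≡ 1 (mod 157)
130^2 = 16900 ≡ 101
130^4 ≡ 101^2 = 10201 ≡ 153
130^8 ≡ 153^2 = 23409 ≡ 16
130^16 ≡ 16^2 = 256 ≡ 99
130^32 ≡ 99^2 = 9801 ≡ 67
130^64 ≡ 67^2 = 4489 ≡ 93
130^128 ≡ 93^2 = 8649 ≡ 14
152 = 128 + 16 + 8, so 130^152 ≡ 14·99·16 ≡ 39 (mod 157)
1·39 = 39 ≡ 39 (mod 157)
153 ≠ 39, so verification fails.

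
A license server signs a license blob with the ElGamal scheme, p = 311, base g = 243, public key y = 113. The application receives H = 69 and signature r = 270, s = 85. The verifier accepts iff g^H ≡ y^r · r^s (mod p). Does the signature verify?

Left side g^H mod p:
Squares mod 311: 243^1≡243, 243^2≡270, 243^4≡126, 243^8≡15, 243^16≡225, 243^32≡243, 243^64≡270
69 = 64 + 4 + 1, so 243^69 ≡ 270·126·243 ≡ 169 (mod 311)
Right side y^r · r^s mod p:
Squares mod 311: 113^1≡113, 113^2≡18, 113^4≡13, 113^8≡169, 113^16≡260, 113^32≡113, 113^64≡18, 113^128≡13, 113^256≡169
270 = 256 + 8 + 4 + 2, so 113^270 ≡ 169·169·13·18 ≡ 195 (mod 311)
Squares mod 311: 270^1≡270, 270^2≡126, 270^4≡15, 270^8≡225, 270^16≡243, 270^32≡270, 270^64≡126
85 = 64 + 16 + 4 + 1, so 270^85 ≡ 126·243·15·270 ≡ 47 (mod 311)
195·47 = 9165 ≡ 146 (mod 311)
169 ≠ 146, so verification fails.

does not verify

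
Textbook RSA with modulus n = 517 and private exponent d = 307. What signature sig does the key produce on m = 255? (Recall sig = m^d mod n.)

326

m^2 ≡ 255^2 = 65025 ≡ 400
m^4 ≡ 400^2 = 160000 ≡ 247
m^8 ≡ 247^2 = 61009 ≡ 3
m^16 ≡ 3^2 = 9
m^32 ≡ 9^2 = 81
m^64 ≡ 81^2 = 6561 ≡ 357
m^128 ≡ 357^2 = 127449 ≡ 267
m^256 ≡ 267^2 = 71289 ≡ 460
307 = 256 + 32 + 16 + 2 + 1, so m^307 ≡ 460·81·9·400·255 ≡ 326 (mod 517)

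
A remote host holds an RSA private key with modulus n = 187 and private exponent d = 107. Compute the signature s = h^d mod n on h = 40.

h^2 ≡ 40^2 = 1600 ≡ 104
h^4 ≡ 104^2 = 10816 ≡ 157
h^8 ≡ 157^2 = 24649 ≡ 152
h^16 ≡ 152^2 = 23104 ≡ 103
h^32 ≡ 103^2 = 10609 ≡ 137
h^64 ≡ 137^2 = 18769 ≡ 69
107 = 64 + 32 + 8 + 2 + 1, so h^107 ≡ 69·137·152·104·40 ≡ 39 (mod 187)

39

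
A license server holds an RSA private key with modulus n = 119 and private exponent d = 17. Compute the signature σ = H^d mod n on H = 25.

H^17 mod 119 = 93

93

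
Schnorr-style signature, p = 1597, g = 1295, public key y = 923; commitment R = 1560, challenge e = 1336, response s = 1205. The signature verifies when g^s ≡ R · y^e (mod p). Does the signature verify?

g^s mod p:
1295^2 = 1677025 ≡ 175
1295^4 ≡ 175^2 = 30625 ≡ 282
1295^8 ≡ 282^2 = 79524 ≡ 1271
1295^16 ≡ 1271^2 = 1615441 ≡ 874
1295^32 ≡ 874^2 = 763876 ≡ 510
1295^64 ≡ 510^2 = 260100 ≡ 1386
1295^128 ≡ 1386^2 = 1920996 ≡ 1402
1295^256 ≡ 1402^2 = 1965604 ≡ 1294
1295^512 ≡ 1294^2 = 1674436 ≡ 780
1295^1024 ≡ 780^2 = 608400 ≡ 1540
1205 = 1024 + 128 + 32 + 16 + 4 + 1, so 1295^1205 ≡ 1540·1402·510·874·282·1295 ≡ 1271 (mod 1597)
R · y^e mod p:
923^2 = 851929 ≡ 728
923^4 ≡ 728^2 = 529984 ≡ 1377
923^8 ≡ 1377^2 = 1896129 ≡ 490
923^16 ≡ 490^2 = 240100 ≡ 550
923^32 ≡ 550^2 = 302500 ≡ 667
923^64 ≡ 667^2 = 444889 ≡ 923
923^128 ≡ 923^2 = 851929 ≡ 728
923^256 ≡ 728^2 = 529984 ≡ 1377
923^512 ≡ 1377^2 = 1896129 ≡ 490
923^1024 ≡ 490^2 = 240100 ≡ 550
1336 = 1024 + 256 + 32 + 16 + 8, so 923^1336 ≡ 550·1377·667·550·490 ≡ 88 (mod 1597)
1560·88 = 137280 ≡ 1535 (mod 1597)
1271 ≠ 1535; the check fails.

does not verify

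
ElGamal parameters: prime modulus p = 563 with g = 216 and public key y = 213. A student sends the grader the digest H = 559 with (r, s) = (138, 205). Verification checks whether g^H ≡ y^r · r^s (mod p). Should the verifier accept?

accept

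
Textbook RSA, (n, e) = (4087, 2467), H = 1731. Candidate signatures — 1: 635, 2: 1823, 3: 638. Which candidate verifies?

3

Candidate 1: Squares mod 4087: 635^1≡635, 635^2≡2699, 635^4≡1567, 635^8≡3289, 635^16≡3319, 635^32≡1296, 635^64≡3946, 635^128≡3533, 635^256≡391, 635^512≡1662, 635^1024≡3519, 635^2048≡3838; 2467 = 2048 + 256 + 128 + 32 + 2 + 1, so 635^2467 ≡ 3838·391·3533·1296·2699·635 ≡ 3428 (mod 4087)
Candidate 2: Squares mod 4087: 1823^1≡1823, 1823^2≡598, 1823^4≡2035, 1823^8≡1094, 1823^16≡3432, 1823^32≡3977, 1823^64≡3926, 1823^128≡1399, 1823^256≡3615, 1823^512≡2086, 1823^1024≡2828, 1823^2048≡3412; 2467 = 2048 + 256 + 128 + 32 + 2 + 1, so 1823^2467 ≡ 3412·3615·1399·3977·598·1823 ≡ 2275 (mod 4087)
Candidate 3: Squares mod 4087: 638^1≡638, 638^2≡2431, 638^4≡4046, 638^8≡1681, 638^16≡1644, 638^32≡1229, 638^64≡2338, 638^128≡1925, 638^256≡2803, 638^512≡1595, 638^1024≡1911, 638^2048≡2230; 2467 = 2048 + 256 + 128 + 32 + 2 + 1, so 638^2467 ≡ 2230·2803·1925·1229·2431·638 ≡ 1731 (mod 4087)
  → matches H = 1731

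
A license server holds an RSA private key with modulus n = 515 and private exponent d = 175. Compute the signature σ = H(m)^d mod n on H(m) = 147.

(H(m))^2 ≡ 147^2 = 21609 ≡ 494
(H(m))^4 ≡ 494^2 = 244036 ≡ 441
(H(m))^8 ≡ 441^2 = 194481 ≡ 326
(H(m))^16 ≡ 326^2 = 106276 ≡ 186
(H(m))^32 ≡ 186^2 = 34596 ≡ 91
(H(m))^64 ≡ 91^2 = 8281 ≡ 41
(H(m))^128 ≡ 41^2 = 1681 ≡ 136
175 = 128 + 32 + 8 + 4 + 2 + 1, so (H(m))^175 ≡ 136·91·326·441·494·147 ≡ 283 (mod 515)

283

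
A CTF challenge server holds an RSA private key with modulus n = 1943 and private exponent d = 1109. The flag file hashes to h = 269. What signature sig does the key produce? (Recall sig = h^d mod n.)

68

Squares mod 1943: h^1≡269, h^2≡470, h^4≡1341, h^8≡1006, h^16≡1676, h^32≡1341, h^64≡1006, h^128≡1676, h^256≡1341, h^512≡1006, h^1024≡1676
1109 = 1024 + 64 + 16 + 4 + 1, so h^1109 ≡ 1676·1006·1676·1341·269 ≡ 68 (mod 1943)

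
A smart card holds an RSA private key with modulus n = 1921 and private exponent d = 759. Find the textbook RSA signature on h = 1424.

990

h^759 mod 1921 = 990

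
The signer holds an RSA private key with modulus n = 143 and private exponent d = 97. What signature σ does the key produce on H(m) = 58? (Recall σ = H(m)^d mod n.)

97

(H(m))^97 mod 143 = 97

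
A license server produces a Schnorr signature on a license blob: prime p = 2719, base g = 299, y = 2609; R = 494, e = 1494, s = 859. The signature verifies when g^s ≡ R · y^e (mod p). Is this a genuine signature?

g^s mod p:
Squares mod 2719: 299^1≡299, 299^2≡2393, 299^4≡235, 299^8≡845, 299^16≡1647, 299^32≡1766, 299^64≡63, 299^128≡1250, 299^256≡1794, 299^512≡1859
859 = 512 + 256 + 64 + 16 + 8 + 2 + 1, so 299^859 ≡ 1859·1794·63·1647·845·2393·299 ≡ 2365 (mod 2719)
R · y^e mod p:
Squares mod 2719: 2609^1≡2609, 2609^2≡1224, 2609^4≡7, 2609^8≡49, 2609^16≡2401, 2609^32≡521, 2609^64≡2260, 2609^128≡1318, 2609^256≡2402, 2609^512≡2605, 2609^1024≡2120
1494 = 1024 + 256 + 128 + 64 + 16 + 4 + 2, so 2609^1494 ≡ 2120·2402·1318·2260·2401·7·1224 ≡ 2614 (mod 2719)
494·2614 = 1291316 ≡ 2510 (mod 2719)
2365 ≠ 2510; the check fails.

forged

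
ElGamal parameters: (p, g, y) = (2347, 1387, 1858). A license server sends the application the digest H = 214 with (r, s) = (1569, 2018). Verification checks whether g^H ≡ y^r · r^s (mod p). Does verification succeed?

fails

Left side g^H mod p:
1387^2 = 1923769 ≡ 1576
1387^4 ≡ 1576^2 = 2483776 ≡ 650
1387^8 ≡ 650^2 = 422500 ≡ 40
1387^16 ≡ 40^2 = 1600
1387^32 ≡ 1600^2 = 2560000 ≡ 1770
1387^64 ≡ 1770^2 = 3132900 ≡ 2002
1387^128 ≡ 2002^2 = 4008004 ≡ 1675
214 = 128 + 64 + 16 + 4 + 2, so 1387^214 ≡ 1675·2002·1600·650·1576 ≡ 2018 (mod 2347)
Right side y^r · r^s mod p:
1858^2 = 3452164 ≡ 2074
1858^4 ≡ 2074^2 = 4301476 ≡ 1772
1858^8 ≡ 1772^2 = 3139984 ≡ 2045
1858^16 ≡ 2045^2 = 4182025 ≡ 2018
1858^32 ≡ 2018^2 = 4072324 ≡ 279
1858^64 ≡ 279^2 = 77841 ≡ 390
1858^128 ≡ 390^2 = 152100 ≡ 1892
1858^256 ≡ 1892^2 = 3579664 ≡ 489
1858^512 ≡ 489^2 = 239121 ≡ 2074
1858^1024 ≡ 2074^2 = 4301476 ≡ 1772
1569 = 1024 + 512 + 32 + 1, so 1858^1569 ≡ 1772·2074·279·1858 ≡ 1425 (mod 2347)
1569^2 = 2461761 ≡ 2105
1569^4 ≡ 2105^2 = 4431025 ≡ 2236
1569^8 ≡ 2236^2 = 4999696 ≡ 586
1569^16 ≡ 586^2 = 343396 ≡ 734
1569^32 ≡ 734^2 = 538756 ≡ 1293
1569^64 ≡ 1293^2 = 1671849 ≡ 785
1569^128 ≡ 785^2 = 616225 ≡ 1311
1569^256 ≡ 1311^2 = 1718721 ≡ 717
1569^512 ≡ 717^2 = 514089 ≡ 96
1569^1024 ≡ 96^2 = 9216 ≡ 2175
2018 = 1024 + 512 + 256 + 128 + 64 + 32 + 2, so 1569^2018 ≡ 2175·96·717·1311·785·1293·2105 ≡ 473 (mod 2347)
1425·473 = 674025 ≡ 436 (mod 2347)
2018 ≠ 436, so verification fails.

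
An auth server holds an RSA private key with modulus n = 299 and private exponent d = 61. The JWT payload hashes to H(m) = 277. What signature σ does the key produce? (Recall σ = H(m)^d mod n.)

277

Squares mod 299: (H(m))^1≡277, (H(m))^2≡185, (H(m))^4≡139, (H(m))^8≡185, (H(m))^16≡139, (H(m))^32≡185
61 = 32 + 16 + 8 + 4 + 1, so (H(m))^61 ≡ 185·139·185·139·277 ≡ 277 (mod 299)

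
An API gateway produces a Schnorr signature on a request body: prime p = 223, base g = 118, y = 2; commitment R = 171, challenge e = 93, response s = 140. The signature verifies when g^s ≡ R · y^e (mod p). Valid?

yes

g^s mod p:
Squares mod 223: 118^1≡118, 118^2≡98, 118^4≡15, 118^8≡2, 118^16≡4, 118^32≡16, 118^64≡33, 118^128≡197
140 = 128 + 8 + 4, so 118^140 ≡ 197·2·15 ≡ 112 (mod 223)
R · y^e mod p:
Squares mod 223: 2^1≡2, 2^2≡4, 2^4≡16, 2^8≡33, 2^16≡197, 2^32≡7, 2^64≡49
93 = 64 + 16 + 8 + 4 + 1, so 2^93 ≡ 49·197·33·16·2 ≡ 15 (mod 223)
171·15 = 2565 ≡ 112 (mod 223)
112 ≡ 112 (mod 223); signature holds.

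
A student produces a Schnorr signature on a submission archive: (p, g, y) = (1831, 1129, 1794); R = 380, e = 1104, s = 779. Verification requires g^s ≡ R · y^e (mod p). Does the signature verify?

does not verify

g^s mod p:
1129^2 = 1274641 ≡ 265
1129^4 ≡ 265^2 = 70225 ≡ 647
1129^8 ≡ 647^2 = 418609 ≡ 1141
1129^16 ≡ 1141^2 = 1301881 ≡ 40
1129^32 ≡ 40^2 = 1600
1129^64 ≡ 1600^2 = 2560000 ≡ 262
1129^128 ≡ 262^2 = 68644 ≡ 897
1129^256 ≡ 897^2 = 804609 ≡ 800
1129^512 ≡ 800^2 = 640000 ≡ 981
779 = 512 + 256 + 8 + 2 + 1, so 1129^779 ≡ 981·800·1141·265·1129 ≡ 1162 (mod 1831)
R · y^e mod p:
1794^2 = 3218436 ≡ 1369
1794^4 ≡ 1369^2 = 1874161 ≡ 1048
1794^8 ≡ 1048^2 = 1098304 ≡ 1535
1794^16 ≡ 1535^2 = 2356225 ≡ 1559
1794^32 ≡ 1559^2 = 2430481 ≡ 744
1794^64 ≡ 744^2 = 553536 ≡ 574
1794^128 ≡ 574^2 = 329476 ≡ 1727
1794^256 ≡ 1727^2 = 2982529 ≡ 1661
1794^512 ≡ 1661^2 = 2758921 ≡ 1435
1794^1024 ≡ 1435^2 = 2059225 ≡ 1181
1104 = 1024 + 64 + 16, so 1794^1104 ≡ 1181·574·1559 ≡ 25 (mod 1831)
380·25 = 9500 ≡ 345 (mod 1831)
1162 ≠ 345; the check fails.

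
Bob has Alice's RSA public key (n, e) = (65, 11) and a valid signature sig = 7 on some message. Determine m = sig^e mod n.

28

sig^11 mod 65 = 28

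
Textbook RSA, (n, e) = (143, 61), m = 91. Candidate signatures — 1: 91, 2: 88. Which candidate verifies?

1

Candidate 1: Squares mod 143: 91^1≡91, 91^2≡130, 91^4≡26, 91^8≡104, 91^16≡91, 91^32≡130; 61 = 32 + 16 + 8 + 4 + 1, so 91^61 ≡ 130·91·104·26·91 ≡ 91 (mod 143)
  → matches m = 91
Candidate 2: Squares mod 143: 88^1≡88, 88^2≡22, 88^4≡55, 88^8≡22, 88^16≡55, 88^32≡22; 61 = 32 + 16 + 8 + 4 + 1, so 88^61 ≡ 22·55·22·55·88 ≡ 88 (mod 143)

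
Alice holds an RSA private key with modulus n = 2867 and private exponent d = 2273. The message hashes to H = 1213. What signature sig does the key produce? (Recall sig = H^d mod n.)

1603

H^2273 mod 2867 = 1603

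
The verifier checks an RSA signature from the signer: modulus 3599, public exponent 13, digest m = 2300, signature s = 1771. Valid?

s^2 ≡ 1771^2 = 3136441 ≡ 1712
s^4 ≡ 1712^2 = 2930944 ≡ 1358
s^8 ≡ 1358^2 = 1844164 ≡ 1476
13 = 8 + 4 + 1, so s^13 ≡ 1476·1358·1771 ≡ 1299 (mod 3599)
1299 ≠ 2300, so verification fails.

no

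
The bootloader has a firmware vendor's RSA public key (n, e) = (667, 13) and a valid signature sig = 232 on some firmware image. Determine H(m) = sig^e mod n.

sig^2 ≡ 232^2 = 53824 ≡ 464
sig^4 ≡ 464^2 = 215296 ≡ 522
sig^8 ≡ 522^2 = 272484 ≡ 348
13 = 8 + 4 + 1, so sig^13 ≡ 348·522·232 ≡ 464 (mod 667)

464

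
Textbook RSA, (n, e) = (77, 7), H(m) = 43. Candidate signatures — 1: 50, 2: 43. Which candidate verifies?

Candidate 1: 50^2 = 2500 ≡ 36; 50^4 ≡ 36^2 = 1296 ≡ 64; 7 = 4 + 2 + 1, so 50^7 ≡ 64·36·50 ≡ 8 (mod 77)
Candidate 2: 43^2 = 1849 ≡ 1; 43^4 ≡ 1^2 = 1; 7 = 4 + 2 + 1, so 43^7 ≡ 1·1·43 ≡ 43 (mod 77)
  → matches H(m) = 43

2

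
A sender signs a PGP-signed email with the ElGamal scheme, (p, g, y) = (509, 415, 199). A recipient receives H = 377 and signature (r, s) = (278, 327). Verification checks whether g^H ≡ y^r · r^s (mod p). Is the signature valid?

valid

Left side g^H mod p:
415^2 = 172225 ≡ 183
415^4 ≡ 183^2 = 33489 ≡ 404
415^8 ≡ 404^2 = 163216 ≡ 336
415^16 ≡ 336^2 = 112896 ≡ 407
415^32 ≡ 407^2 = 165649 ≡ 224
415^64 ≡ 224^2 = 50176 ≡ 294
415^128 ≡ 294^2 = 86436 ≡ 415
415^256 ≡ 415^2 = 172225 ≡ 183
377 = 256 + 64 + 32 + 16 + 8 + 1, so 415^377 ≡ 183·294·224·407·336·415 ≡ 286 (mod 509)
Right side y^r · r^s mod p:
199^2 = 39601 ≡ 408
199^4 ≡ 408^2 = 166464 ≡ 21
199^8 ≡ 21^2 = 441
199^16 ≡ 441^2 = 194481 ≡ 43
199^32 ≡ 43^2 = 1849 ≡ 322
199^64 ≡ 322^2 = 103684 ≡ 357
199^128 ≡ 357^2 = 127449 ≡ 199
199^256 ≡ 199^2 = 39601 ≡ 408
278 = 256 + 16 + 4 + 2, so 199^278 ≡ 408·43·21·408 ≡ 130 (mod 509)
278^2 = 77284 ≡ 425
278^4 ≡ 425^2 = 180625 ≡ 439
278^8 ≡ 439^2 = 192721 ≡ 319
278^16 ≡ 319^2 = 101761 ≡ 470
278^32 ≡ 470^2 = 220900 ≡ 503
278^64 ≡ 503^2 = 253009 ≡ 36
278^128 ≡ 36^2 = 1296 ≡ 278
278^256 ≡ 278^2 = 77284 ≡ 425
327 = 256 + 64 + 4 + 2 + 1, so 278^327 ≡ 425·36·439·425·278 ≡ 104 (mod 509)
130·104 = 13520 ≡ 286 (mod 509)
286 ≡ 286 (mod 509), so the signature is genuine.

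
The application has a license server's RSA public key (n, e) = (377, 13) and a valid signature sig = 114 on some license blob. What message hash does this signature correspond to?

218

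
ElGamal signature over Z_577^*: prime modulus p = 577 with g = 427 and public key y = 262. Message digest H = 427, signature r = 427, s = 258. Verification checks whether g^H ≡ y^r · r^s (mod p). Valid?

yes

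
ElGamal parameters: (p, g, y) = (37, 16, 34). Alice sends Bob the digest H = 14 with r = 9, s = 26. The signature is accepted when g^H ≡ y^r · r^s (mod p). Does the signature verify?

verifies

Left side g^H mod p:
16^14 mod 37 = 33
Right side y^r · r^s mod p:
34^9 mod 37 = 1
9^26 mod 37 = 33
1·33 = 33 ≡ 33 (mod 37)
33 ≡ 33 (mod 37), so the signature is genuine.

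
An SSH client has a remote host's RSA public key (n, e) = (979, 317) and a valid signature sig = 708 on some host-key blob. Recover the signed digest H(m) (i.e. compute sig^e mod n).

940

sig^2 ≡ 708^2 = 501264 ≡ 16
sig^4 ≡ 16^2 = 256
sig^8 ≡ 256^2 = 65536 ≡ 922
sig^16 ≡ 922^2 = 850084 ≡ 312
sig^32 ≡ 312^2 = 97344 ≡ 423
sig^64 ≡ 423^2 = 178929 ≡ 751
sig^128 ≡ 751^2 = 564001 ≡ 97
sig^256 ≡ 97^2 = 9409 ≡ 598
317 = 256 + 32 + 16 + 8 + 4 + 1, so sig^317 ≡ 598·423·312·922·256·708 ≡ 940 (mod 979)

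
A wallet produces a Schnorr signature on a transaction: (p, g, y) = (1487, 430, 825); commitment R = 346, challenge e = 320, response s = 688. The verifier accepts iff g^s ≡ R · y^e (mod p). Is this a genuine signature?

g^s mod p:
Squares mod 1487: 430^1≡430, 430^2≡512, 430^4≡432, 430^8≡749, 430^16≡402, 430^32≡1008, 430^64≡443, 430^128≡1452, 430^256≡1225, 430^512≡242
688 = 512 + 128 + 32 + 16, so 430^688 ≡ 242·1452·1008·402 ≡ 868 (mod 1487)
R · y^e mod p:
Squares mod 1487: 825^1≡825, 825^2≡1066, 825^4≡288, 825^8≡1159, 825^16≡520, 825^32≡1253, 825^64≡1224, 825^128≡767, 825^256≡924
320 = 256 + 64, so 825^320 ≡ 924·1224 ≡ 856 (mod 1487)
346·856 = 296176 ≡ 263 (mod 1487)
868 ≠ 263; the check fails.

forged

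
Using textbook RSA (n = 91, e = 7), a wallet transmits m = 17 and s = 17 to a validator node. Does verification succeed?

passes

Squares mod 91: s^1≡17, s^2≡16, s^4≡74
7 = 4 + 2 + 1, so s^7 ≡ 74·16·17 ≡ 17 (mod 91)
s^7 mod 91 = 17 matches m.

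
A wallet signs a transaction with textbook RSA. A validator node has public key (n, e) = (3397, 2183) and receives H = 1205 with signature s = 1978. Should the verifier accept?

s^2 ≡ 1978^2 = 3912484 ≡ 2537
s^4 ≡ 2537^2 = 6436369 ≡ 2451
s^8 ≡ 2451^2 = 6007401 ≡ 1505
s^16 ≡ 1505^2 = 2265025 ≡ 2623
s^32 ≡ 2623^2 = 6880129 ≡ 1204
s^64 ≡ 1204^2 = 1449616 ≡ 2494
s^128 ≡ 2494^2 = 6220036 ≡ 129
s^256 ≡ 129^2 = 16641 ≡ 3053
s^512 ≡ 3053^2 = 9320809 ≡ 2838
s^1024 ≡ 2838^2 = 8054244 ≡ 3354
s^2048 ≡ 3354^2 = 11249316 ≡ 1849
2183 = 2048 + 128 + 4 + 2 + 1, so s^2183 ≡ 1849·129·2451·2537·1978 ≡ 2107 (mod 3397)
The recovered value 2107 does not match the digest 1205.

reject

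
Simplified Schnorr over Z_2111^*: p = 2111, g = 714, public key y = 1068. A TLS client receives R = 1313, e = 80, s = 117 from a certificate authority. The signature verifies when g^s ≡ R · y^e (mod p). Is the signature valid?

g^s mod p:
714^2 = 509796 ≡ 1045
714^4 ≡ 1045^2 = 1092025 ≡ 638
714^8 ≡ 638^2 = 407044 ≡ 1732
714^16 ≡ 1732^2 = 2999824 ≡ 93
714^32 ≡ 93^2 = 8649 ≡ 205
714^64 ≡ 205^2 = 42025 ≡ 1916
117 = 64 + 32 + 16 + 4 + 1, so 714^117 ≡ 1916·205·93·638·714 ≡ 1914 (mod 2111)
R · y^e mod p:
1068^2 = 1140624 ≡ 684
1068^4 ≡ 684^2 = 467856 ≡ 1325
1068^8 ≡ 1325^2 = 1755625 ≡ 1384
1068^16 ≡ 1384^2 = 1915456 ≡ 779
1068^32 ≡ 779^2 = 606841 ≡ 984
1068^64 ≡ 984^2 = 968256 ≡ 1418
80 = 64 + 16, so 1068^80 ≡ 1418·779 ≡ 569 (mod 2111)
1313·569 = 747097 ≡ 1914 (mod 2111)
1914 ≡ 1914 (mod 2111); signature holds.

valid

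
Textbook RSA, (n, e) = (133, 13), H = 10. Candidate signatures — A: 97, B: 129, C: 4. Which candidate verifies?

B

Candidate A: Squares mod 133: 97^1≡97, 97^2≡99, 97^4≡92, 97^8≡85; 13 = 8 + 4 + 1, so 97^13 ≡ 85·92·97 ≡ 41 (mod 133)
Candidate B: Squares mod 133: 129^1≡129, 129^2≡16, 129^4≡123, 129^8≡100; 13 = 8 + 4 + 1, so 129^13 ≡ 100·123·129 ≡ 10 (mod 133)
  → matches H = 10
Candidate C: Squares mod 133: 4^1≡4, 4^2≡16, 4^4≡123, 4^8≡100; 13 = 8 + 4 + 1, so 4^13 ≡ 100·123·4 ≡ 123 (mod 133)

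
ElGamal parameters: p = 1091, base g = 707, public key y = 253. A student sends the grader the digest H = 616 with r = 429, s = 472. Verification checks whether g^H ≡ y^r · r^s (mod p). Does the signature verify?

verifies

Left side g^H mod p:
707^2 = 499849 ≡ 171
707^4 ≡ 171^2 = 29241 ≡ 875
707^8 ≡ 875^2 = 765625 ≡ 834
707^16 ≡ 834^2 = 695556 ≡ 589
707^32 ≡ 589^2 = 346921 ≡ 1074
707^64 ≡ 1074^2 = 1153476 ≡ 289
707^128 ≡ 289^2 = 83521 ≡ 605
707^256 ≡ 605^2 = 366025 ≡ 540
707^512 ≡ 540^2 = 291600 ≡ 303
616 = 512 + 64 + 32 + 8, so 707^616 ≡ 303·289·1074·834 ≡ 344 (mod 1091)
Right side y^r · r^s mod p:
253^2 = 64009 ≡ 731
253^4 ≡ 731^2 = 534361 ≡ 862
253^8 ≡ 862^2 = 743044 ≡ 73
253^16 ≡ 73^2 = 5329 ≡ 965
253^32 ≡ 965^2 = 931225 ≡ 602
253^64 ≡ 602^2 = 362404 ≡ 192
253^128 ≡ 192^2 = 36864 ≡ 861
253^256 ≡ 861^2 = 741321 ≡ 532
429 = 256 + 128 + 32 + 8 + 4 + 1, so 253^429 ≡ 532·861·602·73·862·253 ≡ 751 (mod 1091)
429^2 = 184041 ≡ 753
429^4 ≡ 753^2 = 567009 ≡ 780
429^8 ≡ 780^2 = 608400 ≡ 713
429^16 ≡ 713^2 = 508369 ≡ 1054
429^32 ≡ 1054^2 = 1110916 ≡ 278
429^64 ≡ 278^2 = 77284 ≡ 914
429^128 ≡ 914^2 = 835396 ≡ 781
429^256 ≡ 781^2 = 609961 ≡ 92
472 = 256 + 128 + 64 + 16 + 8, so 429^472 ≡ 92·781·914·1054·713 ≡ 76 (mod 1091)
751·76 = 57076 ≡ 344 (mod 1091)
344 ≡ 344 (mod 1091), so the signature is genuine.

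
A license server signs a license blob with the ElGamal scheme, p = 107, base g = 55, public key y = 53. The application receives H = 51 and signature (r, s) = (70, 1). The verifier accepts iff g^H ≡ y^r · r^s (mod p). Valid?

Left side g^H mod p:
55^2 = 3025 ≡ 29
55^4 ≡ 29^2 = 841 ≡ 92
55^8 ≡ 92^2 = 8464 ≡ 11
55^16 ≡ 11^2 = 121 ≡ 14
55^32 ≡ 14^2 = 196 ≡ 89
51 = 32 + 16 + 2 + 1, so 55^51 ≡ 89·14·29·55 ≡ 59 (mod 107)
Right side y^r · r^s mod p:
53^2 = 2809 ≡ 27
53^4 ≡ 27^2 = 729 ≡ 87
53^8 ≡ 87^2 = 7569 ≡ 79
53^16 ≡ 79^2 = 6241 ≡ 35
53^32 ≡ 35^2 = 1225 ≡ 48
53^64 ≡ 48^2 = 2304 ≡ 57
70 = 64 + 4 + 2, so 53^70 ≡ 57·87·27 ≡ 36 (mod 107)
70^1 mod 107 = 70
36·70 = 2520 ≡ 59 (mod 107)
59 ≡ 59 (mod 107), so the signature is genuine.

yes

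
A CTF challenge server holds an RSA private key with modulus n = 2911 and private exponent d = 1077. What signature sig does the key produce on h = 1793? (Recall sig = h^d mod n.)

h^2 ≡ 1793^2 = 3214849 ≡ 1105
h^4 ≡ 1105^2 = 1221025 ≡ 1316
h^8 ≡ 1316^2 = 1731856 ≡ 2722
h^16 ≡ 2722^2 = 7409284 ≡ 789
h^32 ≡ 789^2 = 622521 ≡ 2478
h^64 ≡ 2478^2 = 6140484 ≡ 1185
h^128 ≡ 1185^2 = 1404225 ≡ 1123
h^256 ≡ 1123^2 = 1261129 ≡ 666
h^512 ≡ 666^2 = 443556 ≡ 1084
h^1024 ≡ 1084^2 = 1175056 ≡ 1923
1077 = 1024 + 32 + 16 + 4 + 1, so h^1077 ≡ 1923·2478·789·1316·1793 ≡ 2488 (mod 2911)

2488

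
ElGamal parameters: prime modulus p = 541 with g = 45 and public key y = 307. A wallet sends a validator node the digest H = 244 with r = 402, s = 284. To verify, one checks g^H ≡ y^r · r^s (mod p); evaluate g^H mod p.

170

45^244 mod 541 = 170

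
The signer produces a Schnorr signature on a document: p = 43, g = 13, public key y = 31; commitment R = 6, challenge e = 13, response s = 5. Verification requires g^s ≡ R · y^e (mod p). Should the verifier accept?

g^s mod p:
13^2 = 169 ≡ 40
13^4 ≡ 40^2 = 1600 ≡ 9
5 = 4 + 1, so 13^5 ≡ 9·13 ≡ 31 (mod 43)
R · y^e mod p:
31^2 = 961 ≡ 15
31^4 ≡ 15^2 = 225 ≡ 10
31^8 ≡ 10^2 = 100 ≡ 14
13 = 8 + 4 + 1, so 31^13 ≡ 14·10·31 ≡ 40 (mod 43)
6·40 = 240 ≡ 25 (mod 43)
31 ≠ 25; the check fails.

reject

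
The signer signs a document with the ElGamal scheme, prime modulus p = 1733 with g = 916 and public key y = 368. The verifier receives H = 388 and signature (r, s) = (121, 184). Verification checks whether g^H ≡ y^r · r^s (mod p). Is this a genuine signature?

Left side g^H mod p:
916^2 = 839056 ≡ 284
916^4 ≡ 284^2 = 80656 ≡ 938
916^8 ≡ 938^2 = 879844 ≡ 1213
916^16 ≡ 1213^2 = 1471369 ≡ 52
916^32 ≡ 52^2 = 2704 ≡ 971
916^64 ≡ 971^2 = 942841 ≡ 89
916^128 ≡ 89^2 = 7921 ≡ 989
916^256 ≡ 989^2 = 978121 ≡ 709
388 = 256 + 128 + 4, so 916^388 ≡ 709·989·938 ≡ 1048 (mod 1733)
Right side y^r · r^s mod p:
368^2 = 135424 ≡ 250
368^4 ≡ 250^2 = 62500 ≡ 112
368^8 ≡ 112^2 = 12544 ≡ 413
368^16 ≡ 413^2 = 170569 ≡ 735
368^32 ≡ 735^2 = 540225 ≡ 1262
368^64 ≡ 1262^2 = 1592644 ≡ 17
121 = 64 + 32 + 16 + 8 + 1, so 368^121 ≡ 17·1262·735·413·368 ≡ 161 (mod 1733)
121^2 = 14641 ≡ 777
121^4 ≡ 777^2 = 603729 ≡ 645
121^8 ≡ 645^2 = 416025 ≡ 105
121^16 ≡ 105^2 = 11025 ≡ 627
121^32 ≡ 627^2 = 393129 ≡ 1471
121^64 ≡ 1471^2 = 2163841 ≡ 1057
121^128 ≡ 1057^2 = 1117249 ≡ 1197
184 = 128 + 32 + 16 + 8, so 121^184 ≡ 1197·1471·627·105 ≡ 612 (mod 1733)
161·612 = 98532 ≡ 1484 (mod 1733)
1048 ≠ 1484, so verification fails.

forged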